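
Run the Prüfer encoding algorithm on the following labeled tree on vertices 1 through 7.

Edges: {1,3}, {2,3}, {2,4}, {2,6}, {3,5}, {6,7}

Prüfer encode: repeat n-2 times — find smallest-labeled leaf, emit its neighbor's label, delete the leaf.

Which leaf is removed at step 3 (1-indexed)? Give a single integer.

Answer: 5

Derivation:
Step 1: current leaves = {1,4,5,7}. Remove leaf 1 (neighbor: 3).
Step 2: current leaves = {4,5,7}. Remove leaf 4 (neighbor: 2).
Step 3: current leaves = {5,7}. Remove leaf 5 (neighbor: 3).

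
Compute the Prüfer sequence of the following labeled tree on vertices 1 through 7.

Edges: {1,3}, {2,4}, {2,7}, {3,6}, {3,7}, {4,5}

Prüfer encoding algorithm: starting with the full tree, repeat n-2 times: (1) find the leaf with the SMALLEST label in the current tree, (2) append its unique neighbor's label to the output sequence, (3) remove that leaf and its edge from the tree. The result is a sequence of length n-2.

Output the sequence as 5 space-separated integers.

Answer: 3 4 2 7 3

Derivation:
Step 1: leaves = {1,5,6}. Remove smallest leaf 1, emit neighbor 3.
Step 2: leaves = {5,6}. Remove smallest leaf 5, emit neighbor 4.
Step 3: leaves = {4,6}. Remove smallest leaf 4, emit neighbor 2.
Step 4: leaves = {2,6}. Remove smallest leaf 2, emit neighbor 7.
Step 5: leaves = {6,7}. Remove smallest leaf 6, emit neighbor 3.
Done: 2 vertices remain (3, 7). Sequence = [3 4 2 7 3]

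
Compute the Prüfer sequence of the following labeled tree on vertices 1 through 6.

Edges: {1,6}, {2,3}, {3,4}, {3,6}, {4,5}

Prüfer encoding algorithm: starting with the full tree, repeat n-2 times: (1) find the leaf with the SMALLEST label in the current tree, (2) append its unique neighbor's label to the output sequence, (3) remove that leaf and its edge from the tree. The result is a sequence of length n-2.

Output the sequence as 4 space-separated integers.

Step 1: leaves = {1,2,5}. Remove smallest leaf 1, emit neighbor 6.
Step 2: leaves = {2,5,6}. Remove smallest leaf 2, emit neighbor 3.
Step 3: leaves = {5,6}. Remove smallest leaf 5, emit neighbor 4.
Step 4: leaves = {4,6}. Remove smallest leaf 4, emit neighbor 3.
Done: 2 vertices remain (3, 6). Sequence = [6 3 4 3]

Answer: 6 3 4 3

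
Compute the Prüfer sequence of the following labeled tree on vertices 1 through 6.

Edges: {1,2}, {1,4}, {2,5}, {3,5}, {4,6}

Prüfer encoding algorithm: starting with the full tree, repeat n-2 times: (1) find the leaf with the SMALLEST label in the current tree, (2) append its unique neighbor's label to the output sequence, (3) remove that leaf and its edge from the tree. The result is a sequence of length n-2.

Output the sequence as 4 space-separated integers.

Step 1: leaves = {3,6}. Remove smallest leaf 3, emit neighbor 5.
Step 2: leaves = {5,6}. Remove smallest leaf 5, emit neighbor 2.
Step 3: leaves = {2,6}. Remove smallest leaf 2, emit neighbor 1.
Step 4: leaves = {1,6}. Remove smallest leaf 1, emit neighbor 4.
Done: 2 vertices remain (4, 6). Sequence = [5 2 1 4]

Answer: 5 2 1 4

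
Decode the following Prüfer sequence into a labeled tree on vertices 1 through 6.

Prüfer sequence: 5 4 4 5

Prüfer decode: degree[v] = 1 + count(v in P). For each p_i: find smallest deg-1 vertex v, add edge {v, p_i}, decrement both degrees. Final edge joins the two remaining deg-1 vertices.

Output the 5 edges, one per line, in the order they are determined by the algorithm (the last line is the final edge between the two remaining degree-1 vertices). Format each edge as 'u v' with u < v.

Answer: 1 5
2 4
3 4
4 5
5 6

Derivation:
Initial degrees: {1:1, 2:1, 3:1, 4:3, 5:3, 6:1}
Step 1: smallest deg-1 vertex = 1, p_1 = 5. Add edge {1,5}. Now deg[1]=0, deg[5]=2.
Step 2: smallest deg-1 vertex = 2, p_2 = 4. Add edge {2,4}. Now deg[2]=0, deg[4]=2.
Step 3: smallest deg-1 vertex = 3, p_3 = 4. Add edge {3,4}. Now deg[3]=0, deg[4]=1.
Step 4: smallest deg-1 vertex = 4, p_4 = 5. Add edge {4,5}. Now deg[4]=0, deg[5]=1.
Final: two remaining deg-1 vertices are 5, 6. Add edge {5,6}.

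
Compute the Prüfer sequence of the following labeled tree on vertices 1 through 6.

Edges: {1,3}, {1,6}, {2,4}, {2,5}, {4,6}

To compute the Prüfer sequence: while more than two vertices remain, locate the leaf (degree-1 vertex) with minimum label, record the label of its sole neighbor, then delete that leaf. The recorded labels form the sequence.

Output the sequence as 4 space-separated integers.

Answer: 1 6 2 4

Derivation:
Step 1: leaves = {3,5}. Remove smallest leaf 3, emit neighbor 1.
Step 2: leaves = {1,5}. Remove smallest leaf 1, emit neighbor 6.
Step 3: leaves = {5,6}. Remove smallest leaf 5, emit neighbor 2.
Step 4: leaves = {2,6}. Remove smallest leaf 2, emit neighbor 4.
Done: 2 vertices remain (4, 6). Sequence = [1 6 2 4]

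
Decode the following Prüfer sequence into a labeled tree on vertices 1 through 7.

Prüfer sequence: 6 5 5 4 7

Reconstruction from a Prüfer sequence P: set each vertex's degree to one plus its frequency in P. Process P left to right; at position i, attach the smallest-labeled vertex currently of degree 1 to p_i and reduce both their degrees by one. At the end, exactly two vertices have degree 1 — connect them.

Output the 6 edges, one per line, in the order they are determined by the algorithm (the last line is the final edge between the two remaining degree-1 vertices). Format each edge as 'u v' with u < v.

Initial degrees: {1:1, 2:1, 3:1, 4:2, 5:3, 6:2, 7:2}
Step 1: smallest deg-1 vertex = 1, p_1 = 6. Add edge {1,6}. Now deg[1]=0, deg[6]=1.
Step 2: smallest deg-1 vertex = 2, p_2 = 5. Add edge {2,5}. Now deg[2]=0, deg[5]=2.
Step 3: smallest deg-1 vertex = 3, p_3 = 5. Add edge {3,5}. Now deg[3]=0, deg[5]=1.
Step 4: smallest deg-1 vertex = 5, p_4 = 4. Add edge {4,5}. Now deg[5]=0, deg[4]=1.
Step 5: smallest deg-1 vertex = 4, p_5 = 7. Add edge {4,7}. Now deg[4]=0, deg[7]=1.
Final: two remaining deg-1 vertices are 6, 7. Add edge {6,7}.

Answer: 1 6
2 5
3 5
4 5
4 7
6 7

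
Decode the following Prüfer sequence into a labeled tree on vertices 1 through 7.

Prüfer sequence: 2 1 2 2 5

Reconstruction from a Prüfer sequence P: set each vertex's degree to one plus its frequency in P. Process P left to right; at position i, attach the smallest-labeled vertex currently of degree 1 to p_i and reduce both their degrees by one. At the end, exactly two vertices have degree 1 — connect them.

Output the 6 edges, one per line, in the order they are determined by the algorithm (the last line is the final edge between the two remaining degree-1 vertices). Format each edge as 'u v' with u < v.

Initial degrees: {1:2, 2:4, 3:1, 4:1, 5:2, 6:1, 7:1}
Step 1: smallest deg-1 vertex = 3, p_1 = 2. Add edge {2,3}. Now deg[3]=0, deg[2]=3.
Step 2: smallest deg-1 vertex = 4, p_2 = 1. Add edge {1,4}. Now deg[4]=0, deg[1]=1.
Step 3: smallest deg-1 vertex = 1, p_3 = 2. Add edge {1,2}. Now deg[1]=0, deg[2]=2.
Step 4: smallest deg-1 vertex = 6, p_4 = 2. Add edge {2,6}. Now deg[6]=0, deg[2]=1.
Step 5: smallest deg-1 vertex = 2, p_5 = 5. Add edge {2,5}. Now deg[2]=0, deg[5]=1.
Final: two remaining deg-1 vertices are 5, 7. Add edge {5,7}.

Answer: 2 3
1 4
1 2
2 6
2 5
5 7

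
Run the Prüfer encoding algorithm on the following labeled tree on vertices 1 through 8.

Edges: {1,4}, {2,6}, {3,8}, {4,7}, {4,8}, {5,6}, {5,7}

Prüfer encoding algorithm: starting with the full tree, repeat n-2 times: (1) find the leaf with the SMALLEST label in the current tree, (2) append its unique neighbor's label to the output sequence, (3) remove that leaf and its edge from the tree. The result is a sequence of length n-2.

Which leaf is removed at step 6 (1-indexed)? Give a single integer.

Answer: 7

Derivation:
Step 1: current leaves = {1,2,3}. Remove leaf 1 (neighbor: 4).
Step 2: current leaves = {2,3}. Remove leaf 2 (neighbor: 6).
Step 3: current leaves = {3,6}. Remove leaf 3 (neighbor: 8).
Step 4: current leaves = {6,8}. Remove leaf 6 (neighbor: 5).
Step 5: current leaves = {5,8}. Remove leaf 5 (neighbor: 7).
Step 6: current leaves = {7,8}. Remove leaf 7 (neighbor: 4).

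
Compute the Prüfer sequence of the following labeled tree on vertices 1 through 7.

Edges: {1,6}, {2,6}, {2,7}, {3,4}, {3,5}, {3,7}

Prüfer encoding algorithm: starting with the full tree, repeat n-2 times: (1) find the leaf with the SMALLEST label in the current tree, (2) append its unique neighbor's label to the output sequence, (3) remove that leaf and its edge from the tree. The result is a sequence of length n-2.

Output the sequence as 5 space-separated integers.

Answer: 6 3 3 7 2

Derivation:
Step 1: leaves = {1,4,5}. Remove smallest leaf 1, emit neighbor 6.
Step 2: leaves = {4,5,6}. Remove smallest leaf 4, emit neighbor 3.
Step 3: leaves = {5,6}. Remove smallest leaf 5, emit neighbor 3.
Step 4: leaves = {3,6}. Remove smallest leaf 3, emit neighbor 7.
Step 5: leaves = {6,7}. Remove smallest leaf 6, emit neighbor 2.
Done: 2 vertices remain (2, 7). Sequence = [6 3 3 7 2]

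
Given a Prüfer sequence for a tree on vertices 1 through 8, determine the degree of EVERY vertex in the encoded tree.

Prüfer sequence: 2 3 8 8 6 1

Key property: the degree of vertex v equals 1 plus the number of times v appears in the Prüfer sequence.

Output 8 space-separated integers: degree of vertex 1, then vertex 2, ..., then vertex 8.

Answer: 2 2 2 1 1 2 1 3

Derivation:
p_1 = 2: count[2] becomes 1
p_2 = 3: count[3] becomes 1
p_3 = 8: count[8] becomes 1
p_4 = 8: count[8] becomes 2
p_5 = 6: count[6] becomes 1
p_6 = 1: count[1] becomes 1
Degrees (1 + count): deg[1]=1+1=2, deg[2]=1+1=2, deg[3]=1+1=2, deg[4]=1+0=1, deg[5]=1+0=1, deg[6]=1+1=2, deg[7]=1+0=1, deg[8]=1+2=3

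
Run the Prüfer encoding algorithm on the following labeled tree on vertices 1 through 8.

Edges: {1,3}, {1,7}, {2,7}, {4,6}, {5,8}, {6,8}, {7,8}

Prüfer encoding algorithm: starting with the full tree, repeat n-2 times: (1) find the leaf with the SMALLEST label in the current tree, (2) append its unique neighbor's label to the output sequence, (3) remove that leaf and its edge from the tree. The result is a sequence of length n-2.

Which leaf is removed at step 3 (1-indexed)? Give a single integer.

Answer: 1

Derivation:
Step 1: current leaves = {2,3,4,5}. Remove leaf 2 (neighbor: 7).
Step 2: current leaves = {3,4,5}. Remove leaf 3 (neighbor: 1).
Step 3: current leaves = {1,4,5}. Remove leaf 1 (neighbor: 7).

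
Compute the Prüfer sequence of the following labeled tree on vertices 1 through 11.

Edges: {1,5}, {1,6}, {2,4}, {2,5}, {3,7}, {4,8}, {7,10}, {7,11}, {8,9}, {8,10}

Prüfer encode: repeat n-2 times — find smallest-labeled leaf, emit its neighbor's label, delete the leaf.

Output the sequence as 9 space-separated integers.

Step 1: leaves = {3,6,9,11}. Remove smallest leaf 3, emit neighbor 7.
Step 2: leaves = {6,9,11}. Remove smallest leaf 6, emit neighbor 1.
Step 3: leaves = {1,9,11}. Remove smallest leaf 1, emit neighbor 5.
Step 4: leaves = {5,9,11}. Remove smallest leaf 5, emit neighbor 2.
Step 5: leaves = {2,9,11}. Remove smallest leaf 2, emit neighbor 4.
Step 6: leaves = {4,9,11}. Remove smallest leaf 4, emit neighbor 8.
Step 7: leaves = {9,11}. Remove smallest leaf 9, emit neighbor 8.
Step 8: leaves = {8,11}. Remove smallest leaf 8, emit neighbor 10.
Step 9: leaves = {10,11}. Remove smallest leaf 10, emit neighbor 7.
Done: 2 vertices remain (7, 11). Sequence = [7 1 5 2 4 8 8 10 7]

Answer: 7 1 5 2 4 8 8 10 7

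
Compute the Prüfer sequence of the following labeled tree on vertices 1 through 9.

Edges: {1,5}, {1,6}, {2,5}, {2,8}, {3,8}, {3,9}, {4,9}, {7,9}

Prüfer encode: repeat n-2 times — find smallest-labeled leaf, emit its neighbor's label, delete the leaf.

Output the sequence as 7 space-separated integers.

Answer: 9 1 5 2 8 9 3

Derivation:
Step 1: leaves = {4,6,7}. Remove smallest leaf 4, emit neighbor 9.
Step 2: leaves = {6,7}. Remove smallest leaf 6, emit neighbor 1.
Step 3: leaves = {1,7}. Remove smallest leaf 1, emit neighbor 5.
Step 4: leaves = {5,7}. Remove smallest leaf 5, emit neighbor 2.
Step 5: leaves = {2,7}. Remove smallest leaf 2, emit neighbor 8.
Step 6: leaves = {7,8}. Remove smallest leaf 7, emit neighbor 9.
Step 7: leaves = {8,9}. Remove smallest leaf 8, emit neighbor 3.
Done: 2 vertices remain (3, 9). Sequence = [9 1 5 2 8 9 3]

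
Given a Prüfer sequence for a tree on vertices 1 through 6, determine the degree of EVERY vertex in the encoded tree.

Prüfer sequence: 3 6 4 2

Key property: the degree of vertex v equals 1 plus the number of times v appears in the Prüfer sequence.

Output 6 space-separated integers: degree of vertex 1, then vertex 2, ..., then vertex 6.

Answer: 1 2 2 2 1 2

Derivation:
p_1 = 3: count[3] becomes 1
p_2 = 6: count[6] becomes 1
p_3 = 4: count[4] becomes 1
p_4 = 2: count[2] becomes 1
Degrees (1 + count): deg[1]=1+0=1, deg[2]=1+1=2, deg[3]=1+1=2, deg[4]=1+1=2, deg[5]=1+0=1, deg[6]=1+1=2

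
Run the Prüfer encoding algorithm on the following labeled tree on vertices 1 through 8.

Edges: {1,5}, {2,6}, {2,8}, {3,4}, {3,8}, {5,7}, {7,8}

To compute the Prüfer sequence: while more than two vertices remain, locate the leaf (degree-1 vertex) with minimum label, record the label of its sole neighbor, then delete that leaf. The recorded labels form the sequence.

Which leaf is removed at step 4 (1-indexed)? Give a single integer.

Step 1: current leaves = {1,4,6}. Remove leaf 1 (neighbor: 5).
Step 2: current leaves = {4,5,6}. Remove leaf 4 (neighbor: 3).
Step 3: current leaves = {3,5,6}. Remove leaf 3 (neighbor: 8).
Step 4: current leaves = {5,6}. Remove leaf 5 (neighbor: 7).

Answer: 5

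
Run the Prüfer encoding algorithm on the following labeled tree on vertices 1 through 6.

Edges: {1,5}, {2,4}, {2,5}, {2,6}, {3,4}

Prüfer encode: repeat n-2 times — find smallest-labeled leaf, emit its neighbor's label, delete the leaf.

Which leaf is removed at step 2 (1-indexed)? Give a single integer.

Answer: 3

Derivation:
Step 1: current leaves = {1,3,6}. Remove leaf 1 (neighbor: 5).
Step 2: current leaves = {3,5,6}. Remove leaf 3 (neighbor: 4).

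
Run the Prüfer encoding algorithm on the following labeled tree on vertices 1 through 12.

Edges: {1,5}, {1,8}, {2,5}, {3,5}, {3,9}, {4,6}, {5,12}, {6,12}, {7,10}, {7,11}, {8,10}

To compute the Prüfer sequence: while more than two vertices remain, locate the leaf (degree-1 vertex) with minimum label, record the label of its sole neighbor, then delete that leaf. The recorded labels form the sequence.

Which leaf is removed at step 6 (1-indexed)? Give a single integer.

Answer: 11

Derivation:
Step 1: current leaves = {2,4,9,11}. Remove leaf 2 (neighbor: 5).
Step 2: current leaves = {4,9,11}. Remove leaf 4 (neighbor: 6).
Step 3: current leaves = {6,9,11}. Remove leaf 6 (neighbor: 12).
Step 4: current leaves = {9,11,12}. Remove leaf 9 (neighbor: 3).
Step 5: current leaves = {3,11,12}. Remove leaf 3 (neighbor: 5).
Step 6: current leaves = {11,12}. Remove leaf 11 (neighbor: 7).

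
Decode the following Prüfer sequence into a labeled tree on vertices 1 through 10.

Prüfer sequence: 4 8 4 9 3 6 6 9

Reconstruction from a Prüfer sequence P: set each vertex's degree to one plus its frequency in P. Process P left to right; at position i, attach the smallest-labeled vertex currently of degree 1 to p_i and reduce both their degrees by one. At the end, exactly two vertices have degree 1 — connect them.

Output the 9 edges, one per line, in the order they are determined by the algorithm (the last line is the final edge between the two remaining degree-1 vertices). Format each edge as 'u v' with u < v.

Initial degrees: {1:1, 2:1, 3:2, 4:3, 5:1, 6:3, 7:1, 8:2, 9:3, 10:1}
Step 1: smallest deg-1 vertex = 1, p_1 = 4. Add edge {1,4}. Now deg[1]=0, deg[4]=2.
Step 2: smallest deg-1 vertex = 2, p_2 = 8. Add edge {2,8}. Now deg[2]=0, deg[8]=1.
Step 3: smallest deg-1 vertex = 5, p_3 = 4. Add edge {4,5}. Now deg[5]=0, deg[4]=1.
Step 4: smallest deg-1 vertex = 4, p_4 = 9. Add edge {4,9}. Now deg[4]=0, deg[9]=2.
Step 5: smallest deg-1 vertex = 7, p_5 = 3. Add edge {3,7}. Now deg[7]=0, deg[3]=1.
Step 6: smallest deg-1 vertex = 3, p_6 = 6. Add edge {3,6}. Now deg[3]=0, deg[6]=2.
Step 7: smallest deg-1 vertex = 8, p_7 = 6. Add edge {6,8}. Now deg[8]=0, deg[6]=1.
Step 8: smallest deg-1 vertex = 6, p_8 = 9. Add edge {6,9}. Now deg[6]=0, deg[9]=1.
Final: two remaining deg-1 vertices are 9, 10. Add edge {9,10}.

Answer: 1 4
2 8
4 5
4 9
3 7
3 6
6 8
6 9
9 10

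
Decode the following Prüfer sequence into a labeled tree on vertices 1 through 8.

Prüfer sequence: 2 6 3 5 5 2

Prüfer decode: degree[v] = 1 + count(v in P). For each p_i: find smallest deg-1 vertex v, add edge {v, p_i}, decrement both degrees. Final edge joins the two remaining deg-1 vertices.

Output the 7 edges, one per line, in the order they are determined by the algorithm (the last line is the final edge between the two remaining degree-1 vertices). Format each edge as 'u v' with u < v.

Initial degrees: {1:1, 2:3, 3:2, 4:1, 5:3, 6:2, 7:1, 8:1}
Step 1: smallest deg-1 vertex = 1, p_1 = 2. Add edge {1,2}. Now deg[1]=0, deg[2]=2.
Step 2: smallest deg-1 vertex = 4, p_2 = 6. Add edge {4,6}. Now deg[4]=0, deg[6]=1.
Step 3: smallest deg-1 vertex = 6, p_3 = 3. Add edge {3,6}. Now deg[6]=0, deg[3]=1.
Step 4: smallest deg-1 vertex = 3, p_4 = 5. Add edge {3,5}. Now deg[3]=0, deg[5]=2.
Step 5: smallest deg-1 vertex = 7, p_5 = 5. Add edge {5,7}. Now deg[7]=0, deg[5]=1.
Step 6: smallest deg-1 vertex = 5, p_6 = 2. Add edge {2,5}. Now deg[5]=0, deg[2]=1.
Final: two remaining deg-1 vertices are 2, 8. Add edge {2,8}.

Answer: 1 2
4 6
3 6
3 5
5 7
2 5
2 8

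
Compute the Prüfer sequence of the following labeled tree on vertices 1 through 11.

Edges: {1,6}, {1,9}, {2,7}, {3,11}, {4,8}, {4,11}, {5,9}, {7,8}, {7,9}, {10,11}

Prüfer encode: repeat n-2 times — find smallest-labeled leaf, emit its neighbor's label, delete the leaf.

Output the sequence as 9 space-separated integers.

Answer: 7 11 9 1 9 7 8 4 11

Derivation:
Step 1: leaves = {2,3,5,6,10}. Remove smallest leaf 2, emit neighbor 7.
Step 2: leaves = {3,5,6,10}. Remove smallest leaf 3, emit neighbor 11.
Step 3: leaves = {5,6,10}. Remove smallest leaf 5, emit neighbor 9.
Step 4: leaves = {6,10}. Remove smallest leaf 6, emit neighbor 1.
Step 5: leaves = {1,10}. Remove smallest leaf 1, emit neighbor 9.
Step 6: leaves = {9,10}. Remove smallest leaf 9, emit neighbor 7.
Step 7: leaves = {7,10}. Remove smallest leaf 7, emit neighbor 8.
Step 8: leaves = {8,10}. Remove smallest leaf 8, emit neighbor 4.
Step 9: leaves = {4,10}. Remove smallest leaf 4, emit neighbor 11.
Done: 2 vertices remain (10, 11). Sequence = [7 11 9 1 9 7 8 4 11]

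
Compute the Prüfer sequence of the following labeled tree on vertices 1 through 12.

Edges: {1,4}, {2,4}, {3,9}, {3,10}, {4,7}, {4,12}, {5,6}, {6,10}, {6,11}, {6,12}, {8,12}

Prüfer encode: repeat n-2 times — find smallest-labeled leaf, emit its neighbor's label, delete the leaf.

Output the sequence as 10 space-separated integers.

Answer: 4 4 6 4 12 12 3 10 6 6

Derivation:
Step 1: leaves = {1,2,5,7,8,9,11}. Remove smallest leaf 1, emit neighbor 4.
Step 2: leaves = {2,5,7,8,9,11}. Remove smallest leaf 2, emit neighbor 4.
Step 3: leaves = {5,7,8,9,11}. Remove smallest leaf 5, emit neighbor 6.
Step 4: leaves = {7,8,9,11}. Remove smallest leaf 7, emit neighbor 4.
Step 5: leaves = {4,8,9,11}. Remove smallest leaf 4, emit neighbor 12.
Step 6: leaves = {8,9,11}. Remove smallest leaf 8, emit neighbor 12.
Step 7: leaves = {9,11,12}. Remove smallest leaf 9, emit neighbor 3.
Step 8: leaves = {3,11,12}. Remove smallest leaf 3, emit neighbor 10.
Step 9: leaves = {10,11,12}. Remove smallest leaf 10, emit neighbor 6.
Step 10: leaves = {11,12}. Remove smallest leaf 11, emit neighbor 6.
Done: 2 vertices remain (6, 12). Sequence = [4 4 6 4 12 12 3 10 6 6]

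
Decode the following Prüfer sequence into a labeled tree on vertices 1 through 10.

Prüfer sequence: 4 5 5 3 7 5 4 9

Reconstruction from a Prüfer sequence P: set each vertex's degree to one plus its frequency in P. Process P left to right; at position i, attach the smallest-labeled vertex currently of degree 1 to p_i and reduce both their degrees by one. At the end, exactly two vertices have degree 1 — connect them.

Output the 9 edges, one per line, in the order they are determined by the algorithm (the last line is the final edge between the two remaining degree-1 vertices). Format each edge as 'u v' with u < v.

Initial degrees: {1:1, 2:1, 3:2, 4:3, 5:4, 6:1, 7:2, 8:1, 9:2, 10:1}
Step 1: smallest deg-1 vertex = 1, p_1 = 4. Add edge {1,4}. Now deg[1]=0, deg[4]=2.
Step 2: smallest deg-1 vertex = 2, p_2 = 5. Add edge {2,5}. Now deg[2]=0, deg[5]=3.
Step 3: smallest deg-1 vertex = 6, p_3 = 5. Add edge {5,6}. Now deg[6]=0, deg[5]=2.
Step 4: smallest deg-1 vertex = 8, p_4 = 3. Add edge {3,8}. Now deg[8]=0, deg[3]=1.
Step 5: smallest deg-1 vertex = 3, p_5 = 7. Add edge {3,7}. Now deg[3]=0, deg[7]=1.
Step 6: smallest deg-1 vertex = 7, p_6 = 5. Add edge {5,7}. Now deg[7]=0, deg[5]=1.
Step 7: smallest deg-1 vertex = 5, p_7 = 4. Add edge {4,5}. Now deg[5]=0, deg[4]=1.
Step 8: smallest deg-1 vertex = 4, p_8 = 9. Add edge {4,9}. Now deg[4]=0, deg[9]=1.
Final: two remaining deg-1 vertices are 9, 10. Add edge {9,10}.

Answer: 1 4
2 5
5 6
3 8
3 7
5 7
4 5
4 9
9 10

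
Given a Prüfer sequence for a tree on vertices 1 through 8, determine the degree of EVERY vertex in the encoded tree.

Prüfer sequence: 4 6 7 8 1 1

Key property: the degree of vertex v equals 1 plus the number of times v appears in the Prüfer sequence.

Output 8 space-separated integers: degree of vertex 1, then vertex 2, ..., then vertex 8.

Answer: 3 1 1 2 1 2 2 2

Derivation:
p_1 = 4: count[4] becomes 1
p_2 = 6: count[6] becomes 1
p_3 = 7: count[7] becomes 1
p_4 = 8: count[8] becomes 1
p_5 = 1: count[1] becomes 1
p_6 = 1: count[1] becomes 2
Degrees (1 + count): deg[1]=1+2=3, deg[2]=1+0=1, deg[3]=1+0=1, deg[4]=1+1=2, deg[5]=1+0=1, deg[6]=1+1=2, deg[7]=1+1=2, deg[8]=1+1=2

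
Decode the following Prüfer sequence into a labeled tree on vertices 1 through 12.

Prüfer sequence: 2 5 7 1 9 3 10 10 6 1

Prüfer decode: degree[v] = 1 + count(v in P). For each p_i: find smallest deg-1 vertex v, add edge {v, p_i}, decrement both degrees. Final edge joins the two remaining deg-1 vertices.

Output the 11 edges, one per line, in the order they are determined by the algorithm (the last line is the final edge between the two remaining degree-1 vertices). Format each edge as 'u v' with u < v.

Answer: 2 4
2 5
5 7
1 7
8 9
3 9
3 10
10 11
6 10
1 6
1 12

Derivation:
Initial degrees: {1:3, 2:2, 3:2, 4:1, 5:2, 6:2, 7:2, 8:1, 9:2, 10:3, 11:1, 12:1}
Step 1: smallest deg-1 vertex = 4, p_1 = 2. Add edge {2,4}. Now deg[4]=0, deg[2]=1.
Step 2: smallest deg-1 vertex = 2, p_2 = 5. Add edge {2,5}. Now deg[2]=0, deg[5]=1.
Step 3: smallest deg-1 vertex = 5, p_3 = 7. Add edge {5,7}. Now deg[5]=0, deg[7]=1.
Step 4: smallest deg-1 vertex = 7, p_4 = 1. Add edge {1,7}. Now deg[7]=0, deg[1]=2.
Step 5: smallest deg-1 vertex = 8, p_5 = 9. Add edge {8,9}. Now deg[8]=0, deg[9]=1.
Step 6: smallest deg-1 vertex = 9, p_6 = 3. Add edge {3,9}. Now deg[9]=0, deg[3]=1.
Step 7: smallest deg-1 vertex = 3, p_7 = 10. Add edge {3,10}. Now deg[3]=0, deg[10]=2.
Step 8: smallest deg-1 vertex = 11, p_8 = 10. Add edge {10,11}. Now deg[11]=0, deg[10]=1.
Step 9: smallest deg-1 vertex = 10, p_9 = 6. Add edge {6,10}. Now deg[10]=0, deg[6]=1.
Step 10: smallest deg-1 vertex = 6, p_10 = 1. Add edge {1,6}. Now deg[6]=0, deg[1]=1.
Final: two remaining deg-1 vertices are 1, 12. Add edge {1,12}.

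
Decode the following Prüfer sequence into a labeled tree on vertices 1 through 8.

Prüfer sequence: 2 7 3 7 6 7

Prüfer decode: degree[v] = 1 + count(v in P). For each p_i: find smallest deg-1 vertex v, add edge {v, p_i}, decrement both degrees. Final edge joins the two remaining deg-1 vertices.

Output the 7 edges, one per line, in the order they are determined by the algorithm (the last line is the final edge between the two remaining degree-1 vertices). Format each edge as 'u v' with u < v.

Answer: 1 2
2 7
3 4
3 7
5 6
6 7
7 8

Derivation:
Initial degrees: {1:1, 2:2, 3:2, 4:1, 5:1, 6:2, 7:4, 8:1}
Step 1: smallest deg-1 vertex = 1, p_1 = 2. Add edge {1,2}. Now deg[1]=0, deg[2]=1.
Step 2: smallest deg-1 vertex = 2, p_2 = 7. Add edge {2,7}. Now deg[2]=0, deg[7]=3.
Step 3: smallest deg-1 vertex = 4, p_3 = 3. Add edge {3,4}. Now deg[4]=0, deg[3]=1.
Step 4: smallest deg-1 vertex = 3, p_4 = 7. Add edge {3,7}. Now deg[3]=0, deg[7]=2.
Step 5: smallest deg-1 vertex = 5, p_5 = 6. Add edge {5,6}. Now deg[5]=0, deg[6]=1.
Step 6: smallest deg-1 vertex = 6, p_6 = 7. Add edge {6,7}. Now deg[6]=0, deg[7]=1.
Final: two remaining deg-1 vertices are 7, 8. Add edge {7,8}.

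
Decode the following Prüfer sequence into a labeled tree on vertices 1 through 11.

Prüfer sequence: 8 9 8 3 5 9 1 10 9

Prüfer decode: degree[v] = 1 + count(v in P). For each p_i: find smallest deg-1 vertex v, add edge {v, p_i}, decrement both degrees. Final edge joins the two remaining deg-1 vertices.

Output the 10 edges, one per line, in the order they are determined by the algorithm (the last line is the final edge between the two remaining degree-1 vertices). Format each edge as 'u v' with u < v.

Answer: 2 8
4 9
6 8
3 7
3 5
5 9
1 8
1 10
9 10
9 11

Derivation:
Initial degrees: {1:2, 2:1, 3:2, 4:1, 5:2, 6:1, 7:1, 8:3, 9:4, 10:2, 11:1}
Step 1: smallest deg-1 vertex = 2, p_1 = 8. Add edge {2,8}. Now deg[2]=0, deg[8]=2.
Step 2: smallest deg-1 vertex = 4, p_2 = 9. Add edge {4,9}. Now deg[4]=0, deg[9]=3.
Step 3: smallest deg-1 vertex = 6, p_3 = 8. Add edge {6,8}. Now deg[6]=0, deg[8]=1.
Step 4: smallest deg-1 vertex = 7, p_4 = 3. Add edge {3,7}. Now deg[7]=0, deg[3]=1.
Step 5: smallest deg-1 vertex = 3, p_5 = 5. Add edge {3,5}. Now deg[3]=0, deg[5]=1.
Step 6: smallest deg-1 vertex = 5, p_6 = 9. Add edge {5,9}. Now deg[5]=0, deg[9]=2.
Step 7: smallest deg-1 vertex = 8, p_7 = 1. Add edge {1,8}. Now deg[8]=0, deg[1]=1.
Step 8: smallest deg-1 vertex = 1, p_8 = 10. Add edge {1,10}. Now deg[1]=0, deg[10]=1.
Step 9: smallest deg-1 vertex = 10, p_9 = 9. Add edge {9,10}. Now deg[10]=0, deg[9]=1.
Final: two remaining deg-1 vertices are 9, 11. Add edge {9,11}.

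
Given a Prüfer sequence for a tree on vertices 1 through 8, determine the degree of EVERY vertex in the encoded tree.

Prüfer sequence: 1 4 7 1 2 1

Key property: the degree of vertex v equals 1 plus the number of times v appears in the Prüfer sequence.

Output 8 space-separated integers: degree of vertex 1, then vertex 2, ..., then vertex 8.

Answer: 4 2 1 2 1 1 2 1

Derivation:
p_1 = 1: count[1] becomes 1
p_2 = 4: count[4] becomes 1
p_3 = 7: count[7] becomes 1
p_4 = 1: count[1] becomes 2
p_5 = 2: count[2] becomes 1
p_6 = 1: count[1] becomes 3
Degrees (1 + count): deg[1]=1+3=4, deg[2]=1+1=2, deg[3]=1+0=1, deg[4]=1+1=2, deg[5]=1+0=1, deg[6]=1+0=1, deg[7]=1+1=2, deg[8]=1+0=1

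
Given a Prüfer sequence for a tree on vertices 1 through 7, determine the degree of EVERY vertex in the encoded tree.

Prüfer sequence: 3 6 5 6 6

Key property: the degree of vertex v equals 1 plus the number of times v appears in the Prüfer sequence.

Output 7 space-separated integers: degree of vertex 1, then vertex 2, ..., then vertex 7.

p_1 = 3: count[3] becomes 1
p_2 = 6: count[6] becomes 1
p_3 = 5: count[5] becomes 1
p_4 = 6: count[6] becomes 2
p_5 = 6: count[6] becomes 3
Degrees (1 + count): deg[1]=1+0=1, deg[2]=1+0=1, deg[3]=1+1=2, deg[4]=1+0=1, deg[5]=1+1=2, deg[6]=1+3=4, deg[7]=1+0=1

Answer: 1 1 2 1 2 4 1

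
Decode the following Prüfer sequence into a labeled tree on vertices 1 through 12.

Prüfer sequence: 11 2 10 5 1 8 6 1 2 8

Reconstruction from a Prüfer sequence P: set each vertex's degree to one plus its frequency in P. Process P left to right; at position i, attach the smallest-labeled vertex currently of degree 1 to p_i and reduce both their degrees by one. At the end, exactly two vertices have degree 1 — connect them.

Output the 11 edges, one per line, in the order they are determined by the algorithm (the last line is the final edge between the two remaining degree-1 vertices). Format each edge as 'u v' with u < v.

Answer: 3 11
2 4
7 10
5 9
1 5
8 10
6 11
1 6
1 2
2 8
8 12

Derivation:
Initial degrees: {1:3, 2:3, 3:1, 4:1, 5:2, 6:2, 7:1, 8:3, 9:1, 10:2, 11:2, 12:1}
Step 1: smallest deg-1 vertex = 3, p_1 = 11. Add edge {3,11}. Now deg[3]=0, deg[11]=1.
Step 2: smallest deg-1 vertex = 4, p_2 = 2. Add edge {2,4}. Now deg[4]=0, deg[2]=2.
Step 3: smallest deg-1 vertex = 7, p_3 = 10. Add edge {7,10}. Now deg[7]=0, deg[10]=1.
Step 4: smallest deg-1 vertex = 9, p_4 = 5. Add edge {5,9}. Now deg[9]=0, deg[5]=1.
Step 5: smallest deg-1 vertex = 5, p_5 = 1. Add edge {1,5}. Now deg[5]=0, deg[1]=2.
Step 6: smallest deg-1 vertex = 10, p_6 = 8. Add edge {8,10}. Now deg[10]=0, deg[8]=2.
Step 7: smallest deg-1 vertex = 11, p_7 = 6. Add edge {6,11}. Now deg[11]=0, deg[6]=1.
Step 8: smallest deg-1 vertex = 6, p_8 = 1. Add edge {1,6}. Now deg[6]=0, deg[1]=1.
Step 9: smallest deg-1 vertex = 1, p_9 = 2. Add edge {1,2}. Now deg[1]=0, deg[2]=1.
Step 10: smallest deg-1 vertex = 2, p_10 = 8. Add edge {2,8}. Now deg[2]=0, deg[8]=1.
Final: two remaining deg-1 vertices are 8, 12. Add edge {8,12}.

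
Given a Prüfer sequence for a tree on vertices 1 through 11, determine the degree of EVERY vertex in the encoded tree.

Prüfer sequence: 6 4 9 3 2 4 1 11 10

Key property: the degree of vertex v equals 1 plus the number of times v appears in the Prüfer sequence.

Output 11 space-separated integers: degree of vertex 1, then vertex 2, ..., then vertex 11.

p_1 = 6: count[6] becomes 1
p_2 = 4: count[4] becomes 1
p_3 = 9: count[9] becomes 1
p_4 = 3: count[3] becomes 1
p_5 = 2: count[2] becomes 1
p_6 = 4: count[4] becomes 2
p_7 = 1: count[1] becomes 1
p_8 = 11: count[11] becomes 1
p_9 = 10: count[10] becomes 1
Degrees (1 + count): deg[1]=1+1=2, deg[2]=1+1=2, deg[3]=1+1=2, deg[4]=1+2=3, deg[5]=1+0=1, deg[6]=1+1=2, deg[7]=1+0=1, deg[8]=1+0=1, deg[9]=1+1=2, deg[10]=1+1=2, deg[11]=1+1=2

Answer: 2 2 2 3 1 2 1 1 2 2 2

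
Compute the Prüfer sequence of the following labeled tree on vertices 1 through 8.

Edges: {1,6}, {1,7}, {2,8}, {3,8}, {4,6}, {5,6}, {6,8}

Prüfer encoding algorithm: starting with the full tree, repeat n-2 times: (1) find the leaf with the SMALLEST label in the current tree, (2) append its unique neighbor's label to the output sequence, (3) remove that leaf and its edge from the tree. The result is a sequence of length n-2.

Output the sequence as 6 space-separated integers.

Step 1: leaves = {2,3,4,5,7}. Remove smallest leaf 2, emit neighbor 8.
Step 2: leaves = {3,4,5,7}. Remove smallest leaf 3, emit neighbor 8.
Step 3: leaves = {4,5,7,8}. Remove smallest leaf 4, emit neighbor 6.
Step 4: leaves = {5,7,8}. Remove smallest leaf 5, emit neighbor 6.
Step 5: leaves = {7,8}. Remove smallest leaf 7, emit neighbor 1.
Step 6: leaves = {1,8}. Remove smallest leaf 1, emit neighbor 6.
Done: 2 vertices remain (6, 8). Sequence = [8 8 6 6 1 6]

Answer: 8 8 6 6 1 6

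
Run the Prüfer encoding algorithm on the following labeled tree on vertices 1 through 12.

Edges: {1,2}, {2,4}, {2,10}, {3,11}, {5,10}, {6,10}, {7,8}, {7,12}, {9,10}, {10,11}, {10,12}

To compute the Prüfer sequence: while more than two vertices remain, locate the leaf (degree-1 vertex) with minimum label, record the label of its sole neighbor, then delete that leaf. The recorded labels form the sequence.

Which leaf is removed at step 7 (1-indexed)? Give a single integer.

Step 1: current leaves = {1,3,4,5,6,8,9}. Remove leaf 1 (neighbor: 2).
Step 2: current leaves = {3,4,5,6,8,9}. Remove leaf 3 (neighbor: 11).
Step 3: current leaves = {4,5,6,8,9,11}. Remove leaf 4 (neighbor: 2).
Step 4: current leaves = {2,5,6,8,9,11}. Remove leaf 2 (neighbor: 10).
Step 5: current leaves = {5,6,8,9,11}. Remove leaf 5 (neighbor: 10).
Step 6: current leaves = {6,8,9,11}. Remove leaf 6 (neighbor: 10).
Step 7: current leaves = {8,9,11}. Remove leaf 8 (neighbor: 7).

Answer: 8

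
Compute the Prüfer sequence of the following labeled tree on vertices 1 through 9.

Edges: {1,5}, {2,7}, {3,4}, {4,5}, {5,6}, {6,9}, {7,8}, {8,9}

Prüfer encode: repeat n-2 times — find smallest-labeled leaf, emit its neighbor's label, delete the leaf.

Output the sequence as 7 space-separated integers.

Step 1: leaves = {1,2,3}. Remove smallest leaf 1, emit neighbor 5.
Step 2: leaves = {2,3}. Remove smallest leaf 2, emit neighbor 7.
Step 3: leaves = {3,7}. Remove smallest leaf 3, emit neighbor 4.
Step 4: leaves = {4,7}. Remove smallest leaf 4, emit neighbor 5.
Step 5: leaves = {5,7}. Remove smallest leaf 5, emit neighbor 6.
Step 6: leaves = {6,7}. Remove smallest leaf 6, emit neighbor 9.
Step 7: leaves = {7,9}. Remove smallest leaf 7, emit neighbor 8.
Done: 2 vertices remain (8, 9). Sequence = [5 7 4 5 6 9 8]

Answer: 5 7 4 5 6 9 8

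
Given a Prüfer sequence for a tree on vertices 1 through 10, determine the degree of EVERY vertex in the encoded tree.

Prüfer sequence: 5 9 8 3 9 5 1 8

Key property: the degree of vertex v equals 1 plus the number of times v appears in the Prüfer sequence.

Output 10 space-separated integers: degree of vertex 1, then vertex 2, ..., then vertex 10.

Answer: 2 1 2 1 3 1 1 3 3 1

Derivation:
p_1 = 5: count[5] becomes 1
p_2 = 9: count[9] becomes 1
p_3 = 8: count[8] becomes 1
p_4 = 3: count[3] becomes 1
p_5 = 9: count[9] becomes 2
p_6 = 5: count[5] becomes 2
p_7 = 1: count[1] becomes 1
p_8 = 8: count[8] becomes 2
Degrees (1 + count): deg[1]=1+1=2, deg[2]=1+0=1, deg[3]=1+1=2, deg[4]=1+0=1, deg[5]=1+2=3, deg[6]=1+0=1, deg[7]=1+0=1, deg[8]=1+2=3, deg[9]=1+2=3, deg[10]=1+0=1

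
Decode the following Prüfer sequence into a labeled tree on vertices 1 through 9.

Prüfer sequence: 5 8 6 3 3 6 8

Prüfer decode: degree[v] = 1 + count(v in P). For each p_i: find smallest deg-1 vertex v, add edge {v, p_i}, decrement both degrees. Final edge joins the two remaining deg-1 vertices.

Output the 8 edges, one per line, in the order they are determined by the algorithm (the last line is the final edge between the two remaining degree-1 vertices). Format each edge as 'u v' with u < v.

Answer: 1 5
2 8
4 6
3 5
3 7
3 6
6 8
8 9

Derivation:
Initial degrees: {1:1, 2:1, 3:3, 4:1, 5:2, 6:3, 7:1, 8:3, 9:1}
Step 1: smallest deg-1 vertex = 1, p_1 = 5. Add edge {1,5}. Now deg[1]=0, deg[5]=1.
Step 2: smallest deg-1 vertex = 2, p_2 = 8. Add edge {2,8}. Now deg[2]=0, deg[8]=2.
Step 3: smallest deg-1 vertex = 4, p_3 = 6. Add edge {4,6}. Now deg[4]=0, deg[6]=2.
Step 4: smallest deg-1 vertex = 5, p_4 = 3. Add edge {3,5}. Now deg[5]=0, deg[3]=2.
Step 5: smallest deg-1 vertex = 7, p_5 = 3. Add edge {3,7}. Now deg[7]=0, deg[3]=1.
Step 6: smallest deg-1 vertex = 3, p_6 = 6. Add edge {3,6}. Now deg[3]=0, deg[6]=1.
Step 7: smallest deg-1 vertex = 6, p_7 = 8. Add edge {6,8}. Now deg[6]=0, deg[8]=1.
Final: two remaining deg-1 vertices are 8, 9. Add edge {8,9}.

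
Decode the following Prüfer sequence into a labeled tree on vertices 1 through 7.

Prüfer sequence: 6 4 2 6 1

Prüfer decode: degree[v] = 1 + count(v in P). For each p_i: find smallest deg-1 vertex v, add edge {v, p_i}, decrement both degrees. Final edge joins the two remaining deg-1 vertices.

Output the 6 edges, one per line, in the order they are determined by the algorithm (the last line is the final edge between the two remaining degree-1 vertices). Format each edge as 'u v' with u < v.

Answer: 3 6
4 5
2 4
2 6
1 6
1 7

Derivation:
Initial degrees: {1:2, 2:2, 3:1, 4:2, 5:1, 6:3, 7:1}
Step 1: smallest deg-1 vertex = 3, p_1 = 6. Add edge {3,6}. Now deg[3]=0, deg[6]=2.
Step 2: smallest deg-1 vertex = 5, p_2 = 4. Add edge {4,5}. Now deg[5]=0, deg[4]=1.
Step 3: smallest deg-1 vertex = 4, p_3 = 2. Add edge {2,4}. Now deg[4]=0, deg[2]=1.
Step 4: smallest deg-1 vertex = 2, p_4 = 6. Add edge {2,6}. Now deg[2]=0, deg[6]=1.
Step 5: smallest deg-1 vertex = 6, p_5 = 1. Add edge {1,6}. Now deg[6]=0, deg[1]=1.
Final: two remaining deg-1 vertices are 1, 7. Add edge {1,7}.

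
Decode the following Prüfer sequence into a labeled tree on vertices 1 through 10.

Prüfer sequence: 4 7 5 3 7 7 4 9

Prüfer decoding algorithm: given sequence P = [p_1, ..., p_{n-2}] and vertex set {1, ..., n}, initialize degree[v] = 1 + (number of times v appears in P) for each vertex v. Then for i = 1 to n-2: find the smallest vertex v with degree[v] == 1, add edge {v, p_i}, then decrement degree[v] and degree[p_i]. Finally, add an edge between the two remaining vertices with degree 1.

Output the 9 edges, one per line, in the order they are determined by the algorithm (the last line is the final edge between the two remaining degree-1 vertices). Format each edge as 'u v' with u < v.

Initial degrees: {1:1, 2:1, 3:2, 4:3, 5:2, 6:1, 7:4, 8:1, 9:2, 10:1}
Step 1: smallest deg-1 vertex = 1, p_1 = 4. Add edge {1,4}. Now deg[1]=0, deg[4]=2.
Step 2: smallest deg-1 vertex = 2, p_2 = 7. Add edge {2,7}. Now deg[2]=0, deg[7]=3.
Step 3: smallest deg-1 vertex = 6, p_3 = 5. Add edge {5,6}. Now deg[6]=0, deg[5]=1.
Step 4: smallest deg-1 vertex = 5, p_4 = 3. Add edge {3,5}. Now deg[5]=0, deg[3]=1.
Step 5: smallest deg-1 vertex = 3, p_5 = 7. Add edge {3,7}. Now deg[3]=0, deg[7]=2.
Step 6: smallest deg-1 vertex = 8, p_6 = 7. Add edge {7,8}. Now deg[8]=0, deg[7]=1.
Step 7: smallest deg-1 vertex = 7, p_7 = 4. Add edge {4,7}. Now deg[7]=0, deg[4]=1.
Step 8: smallest deg-1 vertex = 4, p_8 = 9. Add edge {4,9}. Now deg[4]=0, deg[9]=1.
Final: two remaining deg-1 vertices are 9, 10. Add edge {9,10}.

Answer: 1 4
2 7
5 6
3 5
3 7
7 8
4 7
4 9
9 10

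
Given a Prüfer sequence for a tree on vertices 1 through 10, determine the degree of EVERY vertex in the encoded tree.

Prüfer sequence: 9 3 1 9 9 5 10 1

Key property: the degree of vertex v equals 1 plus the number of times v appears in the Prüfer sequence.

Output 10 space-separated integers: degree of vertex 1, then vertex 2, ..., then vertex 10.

p_1 = 9: count[9] becomes 1
p_2 = 3: count[3] becomes 1
p_3 = 1: count[1] becomes 1
p_4 = 9: count[9] becomes 2
p_5 = 9: count[9] becomes 3
p_6 = 5: count[5] becomes 1
p_7 = 10: count[10] becomes 1
p_8 = 1: count[1] becomes 2
Degrees (1 + count): deg[1]=1+2=3, deg[2]=1+0=1, deg[3]=1+1=2, deg[4]=1+0=1, deg[5]=1+1=2, deg[6]=1+0=1, deg[7]=1+0=1, deg[8]=1+0=1, deg[9]=1+3=4, deg[10]=1+1=2

Answer: 3 1 2 1 2 1 1 1 4 2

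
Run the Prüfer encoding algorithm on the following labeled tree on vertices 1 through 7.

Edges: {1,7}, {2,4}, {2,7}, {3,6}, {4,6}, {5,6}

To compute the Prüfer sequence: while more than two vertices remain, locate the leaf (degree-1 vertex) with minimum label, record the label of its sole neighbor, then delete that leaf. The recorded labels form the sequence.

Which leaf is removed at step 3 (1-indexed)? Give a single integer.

Answer: 5

Derivation:
Step 1: current leaves = {1,3,5}. Remove leaf 1 (neighbor: 7).
Step 2: current leaves = {3,5,7}. Remove leaf 3 (neighbor: 6).
Step 3: current leaves = {5,7}. Remove leaf 5 (neighbor: 6).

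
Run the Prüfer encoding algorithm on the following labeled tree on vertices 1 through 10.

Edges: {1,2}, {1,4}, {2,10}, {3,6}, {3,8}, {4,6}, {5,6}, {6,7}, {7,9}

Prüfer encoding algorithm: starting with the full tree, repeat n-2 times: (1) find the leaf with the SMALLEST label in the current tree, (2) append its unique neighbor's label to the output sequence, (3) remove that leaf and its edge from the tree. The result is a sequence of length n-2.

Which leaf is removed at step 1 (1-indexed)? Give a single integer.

Answer: 5

Derivation:
Step 1: current leaves = {5,8,9,10}. Remove leaf 5 (neighbor: 6).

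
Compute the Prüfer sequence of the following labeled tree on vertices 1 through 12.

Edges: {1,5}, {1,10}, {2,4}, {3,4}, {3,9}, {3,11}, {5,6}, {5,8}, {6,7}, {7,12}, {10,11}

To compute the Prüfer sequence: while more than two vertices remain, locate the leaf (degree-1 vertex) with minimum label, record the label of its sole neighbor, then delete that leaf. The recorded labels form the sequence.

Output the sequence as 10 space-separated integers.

Answer: 4 3 5 3 11 10 1 5 6 7

Derivation:
Step 1: leaves = {2,8,9,12}. Remove smallest leaf 2, emit neighbor 4.
Step 2: leaves = {4,8,9,12}. Remove smallest leaf 4, emit neighbor 3.
Step 3: leaves = {8,9,12}. Remove smallest leaf 8, emit neighbor 5.
Step 4: leaves = {9,12}. Remove smallest leaf 9, emit neighbor 3.
Step 5: leaves = {3,12}. Remove smallest leaf 3, emit neighbor 11.
Step 6: leaves = {11,12}. Remove smallest leaf 11, emit neighbor 10.
Step 7: leaves = {10,12}. Remove smallest leaf 10, emit neighbor 1.
Step 8: leaves = {1,12}. Remove smallest leaf 1, emit neighbor 5.
Step 9: leaves = {5,12}. Remove smallest leaf 5, emit neighbor 6.
Step 10: leaves = {6,12}. Remove smallest leaf 6, emit neighbor 7.
Done: 2 vertices remain (7, 12). Sequence = [4 3 5 3 11 10 1 5 6 7]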